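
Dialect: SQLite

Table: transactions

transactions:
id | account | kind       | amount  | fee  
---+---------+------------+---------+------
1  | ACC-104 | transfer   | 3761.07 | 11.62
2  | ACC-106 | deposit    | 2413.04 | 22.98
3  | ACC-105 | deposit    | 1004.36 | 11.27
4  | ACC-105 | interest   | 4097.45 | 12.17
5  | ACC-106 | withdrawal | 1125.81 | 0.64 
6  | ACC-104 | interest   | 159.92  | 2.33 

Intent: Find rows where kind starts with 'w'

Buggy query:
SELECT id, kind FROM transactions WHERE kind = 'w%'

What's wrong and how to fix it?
Bug: Wildcards only work with LIKE; '=' treats '%' as a literal character

Fix: Replace '=' with LIKE so 'w%' is treated as a pattern

Corrected query:
SELECT id, kind FROM transactions WHERE kind LIKE 'w%'

Result:
id | kind      
---+-----------
5  | withdrawal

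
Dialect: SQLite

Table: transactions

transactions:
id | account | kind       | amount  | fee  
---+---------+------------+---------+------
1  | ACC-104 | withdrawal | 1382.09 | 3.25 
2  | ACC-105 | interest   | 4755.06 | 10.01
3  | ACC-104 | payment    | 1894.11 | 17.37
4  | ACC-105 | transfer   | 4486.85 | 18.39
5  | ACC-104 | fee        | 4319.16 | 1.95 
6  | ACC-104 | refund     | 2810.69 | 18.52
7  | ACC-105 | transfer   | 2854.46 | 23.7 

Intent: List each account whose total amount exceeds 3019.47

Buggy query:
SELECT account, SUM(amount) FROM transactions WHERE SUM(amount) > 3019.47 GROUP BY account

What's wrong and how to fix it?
Bug: SUM(amount) is an aggregate, but WHERE filters rows before aggregation

Fix: Use HAVING (which filters groups after aggregation) instead of WHERE

Corrected query:
SELECT account, SUM(amount) FROM transactions GROUP BY account HAVING SUM(amount) > 3019.47

Result:
account | SUM(amount)
--------+------------
ACC-104 | 10406.05   
ACC-105 | 12096.37   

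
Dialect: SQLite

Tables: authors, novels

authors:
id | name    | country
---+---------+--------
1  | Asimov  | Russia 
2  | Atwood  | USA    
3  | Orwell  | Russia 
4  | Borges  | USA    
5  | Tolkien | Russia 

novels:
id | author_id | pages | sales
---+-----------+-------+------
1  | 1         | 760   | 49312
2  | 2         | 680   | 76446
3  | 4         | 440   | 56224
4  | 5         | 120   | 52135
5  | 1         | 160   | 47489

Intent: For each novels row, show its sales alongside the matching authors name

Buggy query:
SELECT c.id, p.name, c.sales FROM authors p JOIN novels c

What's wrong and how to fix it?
Bug: JOIN with no ON clause produces a cartesian product; every novels row pairs with every authors row

Fix: Specify the join condition linking the foreign key to the parent id

Corrected query:
SELECT c.id, p.name, c.sales FROM authors p JOIN novels c ON c.author_id = p.id

Result:
id | name    | sales
---+---------+------
1  | Asimov  | 49312
2  | Atwood  | 76446
3  | Borges  | 56224
4  | Tolkien | 52135
5  | Asimov  | 47489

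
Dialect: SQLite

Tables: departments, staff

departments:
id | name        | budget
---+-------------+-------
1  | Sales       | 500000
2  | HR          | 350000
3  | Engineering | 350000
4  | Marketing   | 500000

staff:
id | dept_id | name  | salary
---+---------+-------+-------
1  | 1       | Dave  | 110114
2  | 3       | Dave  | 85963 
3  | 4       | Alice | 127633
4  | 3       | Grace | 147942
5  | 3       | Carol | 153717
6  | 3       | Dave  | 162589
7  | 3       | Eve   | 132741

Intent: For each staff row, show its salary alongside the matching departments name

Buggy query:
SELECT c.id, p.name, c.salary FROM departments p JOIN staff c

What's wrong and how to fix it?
Bug: JOIN with no ON clause produces a cartesian product; every staff row pairs with every departments row

Fix: Add ON c.dept_id = p.id to the JOIN

Corrected query:
SELECT c.id, p.name, c.salary FROM departments p JOIN staff c ON c.dept_id = p.id

Result:
id | name        | salary
---+-------------+-------
1  | Sales       | 110114
2  | Engineering | 85963 
3  | Marketing   | 127633
4  | Engineering | 147942
5  | Engineering | 153717
6  | Engineering | 162589
7  | Engineering | 132741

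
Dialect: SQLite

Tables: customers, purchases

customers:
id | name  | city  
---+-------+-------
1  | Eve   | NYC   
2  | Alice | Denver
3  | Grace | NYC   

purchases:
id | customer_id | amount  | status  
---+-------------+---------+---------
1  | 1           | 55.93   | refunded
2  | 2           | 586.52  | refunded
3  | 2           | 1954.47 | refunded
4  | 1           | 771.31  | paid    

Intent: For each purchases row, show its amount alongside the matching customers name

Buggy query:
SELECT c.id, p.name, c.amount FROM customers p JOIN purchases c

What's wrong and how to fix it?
Bug: JOIN with no ON clause produces a cartesian product; every purchases row pairs with every customers row

Fix: Specify the join condition linking the foreign key to the parent id

Corrected query:
SELECT c.id, p.name, c.amount FROM customers p JOIN purchases c ON c.customer_id = p.id

Result:
id | name  | amount 
---+-------+--------
1  | Eve   | 55.93  
2  | Alice | 586.52 
3  | Alice | 1954.47
4  | Eve   | 771.31 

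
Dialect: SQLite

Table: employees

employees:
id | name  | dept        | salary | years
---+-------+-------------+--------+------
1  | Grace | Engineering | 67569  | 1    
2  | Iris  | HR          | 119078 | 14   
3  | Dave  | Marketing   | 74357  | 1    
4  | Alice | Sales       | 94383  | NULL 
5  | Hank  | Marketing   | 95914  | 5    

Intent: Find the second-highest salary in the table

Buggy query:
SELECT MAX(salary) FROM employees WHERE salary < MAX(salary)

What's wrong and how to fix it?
Bug: MAX(salary) on the right of the comparison is an aggregate-in-WHERE error

Fix: Put the inner MAX in a scalar subquery

Corrected query:
SELECT MAX(salary) FROM employees WHERE salary < (SELECT MAX(salary) FROM employees)

Result:
MAX(salary)
-----------
95914      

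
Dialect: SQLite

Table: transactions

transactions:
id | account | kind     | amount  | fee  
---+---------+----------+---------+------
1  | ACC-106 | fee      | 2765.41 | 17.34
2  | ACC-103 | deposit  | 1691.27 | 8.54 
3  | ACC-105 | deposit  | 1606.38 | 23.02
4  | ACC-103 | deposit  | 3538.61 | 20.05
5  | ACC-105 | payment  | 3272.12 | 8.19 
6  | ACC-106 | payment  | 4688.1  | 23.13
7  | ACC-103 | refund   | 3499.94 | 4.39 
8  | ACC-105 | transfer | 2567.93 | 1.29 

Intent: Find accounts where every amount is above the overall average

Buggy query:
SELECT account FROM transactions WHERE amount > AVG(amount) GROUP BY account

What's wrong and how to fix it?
Bug: AVG() is an aggregate; it can't sit directly in WHERE

Fix: Use a subquery for AVG and a HAVING MIN(...) filter so the condition holds for every row in the group

Corrected query:
SELECT account FROM transactions GROUP BY account HAVING MIN(amount) > (SELECT AVG(amount) FROM transactions)

Result:
(no rows)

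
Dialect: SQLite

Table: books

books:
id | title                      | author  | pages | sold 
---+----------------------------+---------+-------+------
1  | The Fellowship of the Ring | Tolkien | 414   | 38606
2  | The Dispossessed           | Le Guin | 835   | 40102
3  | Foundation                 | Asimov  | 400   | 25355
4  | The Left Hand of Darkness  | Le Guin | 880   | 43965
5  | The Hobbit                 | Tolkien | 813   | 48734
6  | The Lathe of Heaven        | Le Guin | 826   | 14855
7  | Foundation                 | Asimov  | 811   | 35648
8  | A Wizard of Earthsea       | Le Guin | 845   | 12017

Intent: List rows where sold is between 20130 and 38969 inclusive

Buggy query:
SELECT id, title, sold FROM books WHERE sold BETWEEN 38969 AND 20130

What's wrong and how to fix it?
Bug: The bounds are reversed; BETWEEN a AND b requires a <= b to match anything

Fix: Swap the bounds so the smaller value comes first

Corrected query:
SELECT id, title, sold FROM books WHERE sold BETWEEN 20130 AND 38969

Result:
id | title                      | sold 
---+----------------------------+------
1  | The Fellowship of the Ring | 38606
3  | Foundation                 | 25355
7  | Foundation                 | 35648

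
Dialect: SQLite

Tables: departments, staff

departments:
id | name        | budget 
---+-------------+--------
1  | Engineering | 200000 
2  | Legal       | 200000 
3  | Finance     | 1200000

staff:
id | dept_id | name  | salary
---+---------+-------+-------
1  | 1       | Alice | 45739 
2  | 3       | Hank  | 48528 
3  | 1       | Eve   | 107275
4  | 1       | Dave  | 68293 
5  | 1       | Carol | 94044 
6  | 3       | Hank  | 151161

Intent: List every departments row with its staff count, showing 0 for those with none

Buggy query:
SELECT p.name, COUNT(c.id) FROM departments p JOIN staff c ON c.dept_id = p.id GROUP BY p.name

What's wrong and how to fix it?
Bug: An inner join excludes parents with zero children

Fix: Use LEFT JOIN so parents without children still appear (COUNT(c.id) gives 0)

Corrected query:
SELECT p.name, COUNT(c.id) FROM departments p LEFT JOIN staff c ON c.dept_id = p.id GROUP BY p.name

Result:
name        | COUNT(c.id)
------------+------------
Engineering | 4          
Finance     | 2          
Legal       | 0          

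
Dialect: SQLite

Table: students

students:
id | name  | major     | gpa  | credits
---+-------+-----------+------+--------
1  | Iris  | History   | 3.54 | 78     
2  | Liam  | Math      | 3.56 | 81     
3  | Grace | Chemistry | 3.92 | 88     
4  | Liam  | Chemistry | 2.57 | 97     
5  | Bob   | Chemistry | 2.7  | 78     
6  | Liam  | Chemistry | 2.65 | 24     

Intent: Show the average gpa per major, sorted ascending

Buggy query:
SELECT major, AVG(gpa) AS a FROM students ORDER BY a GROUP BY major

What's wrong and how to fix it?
Bug: ORDER BY appears before GROUP BY; SQL clause order requires GROUP BY first

Fix: Reorder: SELECT … FROM … GROUP BY … ORDER BY …

Corrected query:
SELECT major, AVG(gpa) AS a FROM students GROUP BY major ORDER BY a

Result:
major     | a   
----------+-----
Chemistry | 2.96
History   | 3.54
Math      | 3.56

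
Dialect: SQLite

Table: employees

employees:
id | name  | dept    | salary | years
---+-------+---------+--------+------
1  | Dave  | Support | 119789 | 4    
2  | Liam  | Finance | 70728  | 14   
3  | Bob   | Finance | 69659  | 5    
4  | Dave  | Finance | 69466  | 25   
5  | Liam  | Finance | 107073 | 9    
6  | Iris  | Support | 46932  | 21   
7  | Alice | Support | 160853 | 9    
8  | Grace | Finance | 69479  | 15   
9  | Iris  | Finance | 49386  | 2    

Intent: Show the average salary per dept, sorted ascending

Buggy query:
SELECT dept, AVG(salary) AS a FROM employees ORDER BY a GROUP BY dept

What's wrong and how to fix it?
Bug: ORDER BY appears before GROUP BY; SQL clause order requires GROUP BY first

Fix: Move ORDER BY to the end, after GROUP BY

Corrected query:
SELECT dept, AVG(salary) AS a FROM employees GROUP BY dept ORDER BY a

Result:
dept    | a            
--------+--------------
Finance | 72631.833333 
Support | 109191.333333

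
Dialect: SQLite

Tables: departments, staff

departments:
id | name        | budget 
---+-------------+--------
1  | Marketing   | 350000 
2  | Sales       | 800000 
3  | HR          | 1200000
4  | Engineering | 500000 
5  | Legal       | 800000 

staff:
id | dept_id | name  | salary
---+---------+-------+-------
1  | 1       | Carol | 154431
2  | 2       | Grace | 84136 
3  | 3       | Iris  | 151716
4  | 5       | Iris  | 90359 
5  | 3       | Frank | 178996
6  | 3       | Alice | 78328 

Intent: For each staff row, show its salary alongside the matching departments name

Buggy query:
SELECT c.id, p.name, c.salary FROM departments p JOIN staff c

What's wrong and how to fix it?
Bug: JOIN with no ON clause produces a cartesian product; every staff row pairs with every departments row

Fix: Add ON c.dept_id = p.id to the JOIN

Corrected query:
SELECT c.id, p.name, c.salary FROM departments p JOIN staff c ON c.dept_id = p.id

Result:
id | name      | salary
---+-----------+-------
1  | Marketing | 154431
2  | Sales     | 84136 
3  | HR        | 151716
4  | Legal     | 90359 
5  | HR        | 178996
6  | HR        | 78328 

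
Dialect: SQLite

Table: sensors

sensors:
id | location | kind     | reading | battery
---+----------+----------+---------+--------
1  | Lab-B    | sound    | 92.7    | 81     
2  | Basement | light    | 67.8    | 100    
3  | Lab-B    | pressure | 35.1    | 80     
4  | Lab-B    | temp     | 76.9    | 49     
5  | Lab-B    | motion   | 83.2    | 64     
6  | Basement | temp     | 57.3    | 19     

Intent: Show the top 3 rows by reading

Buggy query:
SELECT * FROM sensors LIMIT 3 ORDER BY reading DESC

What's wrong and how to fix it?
Bug: ORDER BY cannot follow LIMIT; LIMIT is the final clause

Fix: Swap the clauses: ORDER BY first, then LIMIT

Corrected query:
SELECT * FROM sensors ORDER BY reading DESC LIMIT 3

Result:
id | location | kind   | reading | battery
---+----------+--------+---------+--------
1  | Lab-B    | sound  | 92.7    | 81     
5  | Lab-B    | motion | 83.2    | 64     
4  | Lab-B    | temp   | 76.9    | 49     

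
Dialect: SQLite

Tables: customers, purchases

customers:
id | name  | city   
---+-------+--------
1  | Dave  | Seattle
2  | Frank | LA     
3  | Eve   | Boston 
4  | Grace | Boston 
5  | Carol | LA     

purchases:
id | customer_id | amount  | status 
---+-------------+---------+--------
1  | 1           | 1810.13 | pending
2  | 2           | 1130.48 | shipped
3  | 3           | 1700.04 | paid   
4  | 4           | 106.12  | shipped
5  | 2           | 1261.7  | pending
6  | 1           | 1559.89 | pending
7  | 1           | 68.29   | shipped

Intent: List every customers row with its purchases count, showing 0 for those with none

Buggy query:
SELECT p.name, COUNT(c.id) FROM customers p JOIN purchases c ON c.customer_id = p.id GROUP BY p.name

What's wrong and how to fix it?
Bug: An inner join excludes parents with zero children

Fix: Switch to LEFT JOIN to retain unmatched parent rows

Corrected query:
SELECT p.name, COUNT(c.id) FROM customers p LEFT JOIN purchases c ON c.customer_id = p.id GROUP BY p.name

Result:
name  | COUNT(c.id)
------+------------
Carol | 0          
Dave  | 3          
Eve   | 1          
Frank | 2          
Grace | 1          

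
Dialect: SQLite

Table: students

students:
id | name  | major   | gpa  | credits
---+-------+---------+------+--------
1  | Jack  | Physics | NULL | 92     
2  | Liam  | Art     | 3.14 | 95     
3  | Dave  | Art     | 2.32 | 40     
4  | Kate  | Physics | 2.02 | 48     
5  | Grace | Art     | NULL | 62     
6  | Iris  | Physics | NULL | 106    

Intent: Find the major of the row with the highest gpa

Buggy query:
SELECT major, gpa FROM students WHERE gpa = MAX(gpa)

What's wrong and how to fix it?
Bug: MAX(gpa) is an aggregate and cannot be used directly in WHERE

Fix: Wrap MAX in a scalar subquery so WHERE compares against a single value

Corrected query:
SELECT major, gpa FROM students WHERE gpa = (SELECT MAX(gpa) FROM students)

Result:
major | gpa 
------+-----
Art   | 3.14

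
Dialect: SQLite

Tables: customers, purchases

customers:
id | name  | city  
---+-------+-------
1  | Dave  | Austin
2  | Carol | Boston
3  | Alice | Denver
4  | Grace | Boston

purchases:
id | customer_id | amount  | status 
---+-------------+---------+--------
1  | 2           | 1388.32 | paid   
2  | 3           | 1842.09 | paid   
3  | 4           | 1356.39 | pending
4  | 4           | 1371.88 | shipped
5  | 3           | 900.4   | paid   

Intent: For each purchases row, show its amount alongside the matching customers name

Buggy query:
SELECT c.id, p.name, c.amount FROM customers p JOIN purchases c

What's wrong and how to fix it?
Bug: JOIN with no ON clause produces a cartesian product; every purchases row pairs with every customers row

Fix: Add ON c.customer_id = p.id to the JOIN

Corrected query:
SELECT c.id, p.name, c.amount FROM customers p JOIN purchases c ON c.customer_id = p.id

Result:
id | name  | amount 
---+-------+--------
1  | Carol | 1388.32
2  | Alice | 1842.09
3  | Grace | 1356.39
4  | Grace | 1371.88
5  | Alice | 900.4  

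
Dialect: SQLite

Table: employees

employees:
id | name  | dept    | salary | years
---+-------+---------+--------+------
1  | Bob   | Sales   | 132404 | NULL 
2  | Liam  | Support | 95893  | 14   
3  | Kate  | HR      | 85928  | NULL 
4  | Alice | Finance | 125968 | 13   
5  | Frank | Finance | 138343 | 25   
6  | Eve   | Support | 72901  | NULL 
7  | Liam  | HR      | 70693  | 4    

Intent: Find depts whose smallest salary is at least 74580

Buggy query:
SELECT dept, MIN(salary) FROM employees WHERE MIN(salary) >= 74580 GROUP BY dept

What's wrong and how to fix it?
Bug: Aggregates like MIN are computed per group after WHERE runs

Fix: Replace WHERE with HAVING after the GROUP BY

Corrected query:
SELECT dept, MIN(salary) FROM employees GROUP BY dept HAVING MIN(salary) >= 74580

Result:
dept    | MIN(salary)
--------+------------
Finance | 125968     
Sales   | 132404     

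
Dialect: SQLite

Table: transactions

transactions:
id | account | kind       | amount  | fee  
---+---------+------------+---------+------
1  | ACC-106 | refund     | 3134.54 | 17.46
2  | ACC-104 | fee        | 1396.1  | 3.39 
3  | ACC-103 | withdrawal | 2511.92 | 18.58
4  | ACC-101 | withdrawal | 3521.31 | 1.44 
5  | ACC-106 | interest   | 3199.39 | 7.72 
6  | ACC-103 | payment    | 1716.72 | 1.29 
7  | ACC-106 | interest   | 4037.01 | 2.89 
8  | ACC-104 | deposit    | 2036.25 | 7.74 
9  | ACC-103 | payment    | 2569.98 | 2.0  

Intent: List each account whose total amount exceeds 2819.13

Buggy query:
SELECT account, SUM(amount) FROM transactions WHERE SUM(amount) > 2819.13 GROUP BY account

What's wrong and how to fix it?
Bug: WHERE runs before GROUP BY, so aggregates aren't available there

Fix: Use HAVING (which filters groups after aggregation) instead of WHERE

Corrected query:
SELECT account, SUM(amount) FROM transactions GROUP BY account HAVING SUM(amount) > 2819.13

Result:
account | SUM(amount)
--------+------------
ACC-101 | 3521.31    
ACC-103 | 6798.62    
ACC-104 | 3432.35    
ACC-106 | 10370.94   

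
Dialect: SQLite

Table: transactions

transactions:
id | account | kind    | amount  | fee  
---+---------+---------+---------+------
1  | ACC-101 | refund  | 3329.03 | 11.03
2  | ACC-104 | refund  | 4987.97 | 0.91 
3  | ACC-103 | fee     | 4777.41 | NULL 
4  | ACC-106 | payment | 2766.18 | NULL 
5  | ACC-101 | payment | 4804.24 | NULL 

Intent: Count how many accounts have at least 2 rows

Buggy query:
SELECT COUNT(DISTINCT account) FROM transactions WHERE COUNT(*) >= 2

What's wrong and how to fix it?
Bug: COUNT(*) cannot appear in WHERE; the per-group count doesn't exist yet

Fix: Use a subquery that GROUPs and filters with HAVING, then count its rows

Corrected query:
SELECT COUNT(*) FROM (SELECT account FROM transactions GROUP BY account HAVING COUNT(*) >= 2)

Result:
COUNT(*)
--------
1       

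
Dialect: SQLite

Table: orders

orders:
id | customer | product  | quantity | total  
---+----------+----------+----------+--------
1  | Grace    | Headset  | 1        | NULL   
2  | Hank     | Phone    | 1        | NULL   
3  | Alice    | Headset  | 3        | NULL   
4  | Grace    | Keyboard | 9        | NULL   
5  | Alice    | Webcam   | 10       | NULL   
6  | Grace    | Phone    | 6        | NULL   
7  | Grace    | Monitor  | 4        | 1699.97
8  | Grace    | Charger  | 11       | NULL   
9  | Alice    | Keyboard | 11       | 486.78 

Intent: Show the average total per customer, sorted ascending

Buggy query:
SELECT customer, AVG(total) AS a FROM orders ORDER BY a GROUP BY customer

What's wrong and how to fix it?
Bug: GROUP BY must precede ORDER BY

Fix: Move ORDER BY to the end, after GROUP BY

Corrected query:
SELECT customer, AVG(total) AS a FROM orders GROUP BY customer ORDER BY a

Result:
customer | a      
---------+--------
Hank     | NULL   
Alice    | 486.78 
Grace    | 1699.97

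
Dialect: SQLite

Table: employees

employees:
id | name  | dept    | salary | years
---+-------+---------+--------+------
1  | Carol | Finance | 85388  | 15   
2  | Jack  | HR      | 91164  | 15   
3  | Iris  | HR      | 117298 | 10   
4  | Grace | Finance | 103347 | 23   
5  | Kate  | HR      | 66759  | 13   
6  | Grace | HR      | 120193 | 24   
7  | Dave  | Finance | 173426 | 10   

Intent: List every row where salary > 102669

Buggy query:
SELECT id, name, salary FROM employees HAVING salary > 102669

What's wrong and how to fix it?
Bug: HAVING filters the output of aggregation, but this query has no GROUP BY and no aggregate functions, so SQLite rejects it (HAVING clause on a non-aggregate query); the condition here is per row

Fix: Replace HAVING with WHERE since the condition applies to individual rows

Corrected query:
SELECT id, name, salary FROM employees WHERE salary > 102669

Result:
id | name  | salary
---+-------+-------
3  | Iris  | 117298
4  | Grace | 103347
6  | Grace | 120193
7  | Dave  | 173426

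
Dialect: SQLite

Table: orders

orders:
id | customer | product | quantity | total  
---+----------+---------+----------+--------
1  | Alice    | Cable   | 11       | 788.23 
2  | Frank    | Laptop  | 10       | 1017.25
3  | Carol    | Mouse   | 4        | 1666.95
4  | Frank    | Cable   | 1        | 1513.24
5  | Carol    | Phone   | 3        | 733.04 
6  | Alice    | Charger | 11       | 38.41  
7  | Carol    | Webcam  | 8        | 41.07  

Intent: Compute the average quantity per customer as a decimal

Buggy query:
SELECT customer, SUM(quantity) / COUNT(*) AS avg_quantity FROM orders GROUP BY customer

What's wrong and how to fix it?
Bug: SUM(quantity) and COUNT(*) are both integers; the division truncates the fractional part

Fix: Cast one side to REAL so the division keeps the fractional part

Corrected query:
SELECT customer, SUM(quantity) * 1.0 / COUNT(*) AS avg_quantity FROM orders GROUP BY customer

Result:
customer | avg_quantity
---------+-------------
Alice    | 11          
Carol    | 5           
Frank    | 5.5         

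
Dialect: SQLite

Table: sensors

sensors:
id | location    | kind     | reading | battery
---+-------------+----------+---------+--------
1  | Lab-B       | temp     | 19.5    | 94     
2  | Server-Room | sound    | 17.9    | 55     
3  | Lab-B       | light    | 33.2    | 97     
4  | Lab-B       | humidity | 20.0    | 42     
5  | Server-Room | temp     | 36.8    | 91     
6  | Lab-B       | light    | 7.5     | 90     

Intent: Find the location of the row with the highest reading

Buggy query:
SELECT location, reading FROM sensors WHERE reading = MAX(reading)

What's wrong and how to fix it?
Bug: MAX(reading) is an aggregate and cannot be used directly in WHERE

Fix: Use a subquery: WHERE reading = (SELECT MAX(reading) FROM sensors)

Corrected query:
SELECT location, reading FROM sensors WHERE reading = (SELECT MAX(reading) FROM sensors)

Result:
location    | reading
------------+--------
Server-Room | 36.8   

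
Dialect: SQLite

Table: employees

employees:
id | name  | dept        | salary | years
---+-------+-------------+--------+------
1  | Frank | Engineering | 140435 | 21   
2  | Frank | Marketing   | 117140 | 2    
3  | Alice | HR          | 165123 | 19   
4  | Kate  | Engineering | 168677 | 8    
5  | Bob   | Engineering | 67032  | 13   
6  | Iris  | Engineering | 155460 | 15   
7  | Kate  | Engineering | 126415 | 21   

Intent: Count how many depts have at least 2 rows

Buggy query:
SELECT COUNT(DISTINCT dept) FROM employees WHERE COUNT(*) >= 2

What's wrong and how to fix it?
Bug: WHERE filters individual rows, not groups, so a group-level COUNT is invalid there

Fix: Use a subquery that GROUPs and filters with HAVING, then count its rows

Corrected query:
SELECT COUNT(*) FROM (SELECT dept FROM employees GROUP BY dept HAVING COUNT(*) >= 2)

Result:
COUNT(*)
--------
1       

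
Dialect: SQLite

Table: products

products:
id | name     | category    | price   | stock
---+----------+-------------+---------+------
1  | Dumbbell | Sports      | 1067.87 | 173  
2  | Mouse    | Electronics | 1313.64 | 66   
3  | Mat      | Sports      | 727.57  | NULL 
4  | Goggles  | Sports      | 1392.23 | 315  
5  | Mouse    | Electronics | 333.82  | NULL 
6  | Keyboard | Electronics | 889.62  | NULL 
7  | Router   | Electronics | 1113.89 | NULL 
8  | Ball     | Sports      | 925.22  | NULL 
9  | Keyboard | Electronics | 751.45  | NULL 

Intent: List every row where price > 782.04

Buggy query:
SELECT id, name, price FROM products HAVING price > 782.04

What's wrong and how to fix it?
Bug: HAVING filters the output of aggregation, but this query has no GROUP BY and no aggregate functions, so SQLite rejects it (HAVING clause on a non-aggregate query); the condition here is per row

Fix: Use WHERE for row-level filtering

Corrected query:
SELECT id, name, price FROM products WHERE price > 782.04

Result:
id | name     | price  
---+----------+--------
1  | Dumbbell | 1067.87
2  | Mouse    | 1313.64
4  | Goggles  | 1392.23
6  | Keyboard | 889.62 
7  | Router   | 1113.89
8  | Ball     | 925.22 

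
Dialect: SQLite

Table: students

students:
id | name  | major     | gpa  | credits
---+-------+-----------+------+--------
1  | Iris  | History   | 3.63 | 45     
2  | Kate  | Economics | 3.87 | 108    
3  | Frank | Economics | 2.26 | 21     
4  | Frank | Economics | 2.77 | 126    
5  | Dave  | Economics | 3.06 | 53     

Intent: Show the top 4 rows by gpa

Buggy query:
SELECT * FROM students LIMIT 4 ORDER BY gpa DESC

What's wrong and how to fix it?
Bug: LIMIT must come after ORDER BY

Fix: Sort with ORDER BY, then apply LIMIT

Corrected query:
SELECT * FROM students ORDER BY gpa DESC LIMIT 4

Result:
id | name  | major     | gpa  | credits
---+-------+-----------+------+--------
2  | Kate  | Economics | 3.87 | 108    
1  | Iris  | History   | 3.63 | 45     
5  | Dave  | Economics | 3.06 | 53     
4  | Frank | Economics | 2.77 | 126    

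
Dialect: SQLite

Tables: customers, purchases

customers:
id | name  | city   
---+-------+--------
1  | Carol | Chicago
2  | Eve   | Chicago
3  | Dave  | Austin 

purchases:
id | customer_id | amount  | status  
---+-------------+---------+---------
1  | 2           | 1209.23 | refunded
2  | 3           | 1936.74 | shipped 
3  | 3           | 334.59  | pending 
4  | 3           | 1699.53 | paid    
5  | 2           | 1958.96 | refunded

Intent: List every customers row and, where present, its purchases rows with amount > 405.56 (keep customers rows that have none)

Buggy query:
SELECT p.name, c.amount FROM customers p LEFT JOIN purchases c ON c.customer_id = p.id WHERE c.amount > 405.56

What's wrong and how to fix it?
Bug: A WHERE condition on the right-hand table after LEFT JOIN drops unmatched parents

Fix: Move the right-table condition into the ON clause so unmatched parents are kept

Corrected query:
SELECT p.name, c.amount FROM customers p LEFT JOIN purchases c ON c.customer_id = p.id AND c.amount > 405.56

Result:
name  | amount 
------+--------
Carol | NULL   
Eve   | 1209.23
Eve   | 1958.96
Dave  | 1699.53
Dave  | 1936.74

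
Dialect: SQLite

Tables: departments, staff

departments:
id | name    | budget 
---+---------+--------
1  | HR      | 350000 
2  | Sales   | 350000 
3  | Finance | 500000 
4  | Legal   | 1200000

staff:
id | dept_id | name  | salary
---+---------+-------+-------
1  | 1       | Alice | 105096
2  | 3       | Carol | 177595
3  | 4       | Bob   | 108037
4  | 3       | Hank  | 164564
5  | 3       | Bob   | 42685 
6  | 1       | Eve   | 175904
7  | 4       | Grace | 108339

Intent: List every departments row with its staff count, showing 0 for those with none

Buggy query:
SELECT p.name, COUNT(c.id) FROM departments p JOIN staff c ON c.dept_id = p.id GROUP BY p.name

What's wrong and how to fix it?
Bug: An inner join excludes parents with zero children

Fix: Switch to LEFT JOIN to retain unmatched parent rows

Corrected query:
SELECT p.name, COUNT(c.id) FROM departments p LEFT JOIN staff c ON c.dept_id = p.id GROUP BY p.name

Result:
name    | COUNT(c.id)
--------+------------
Finance | 3          
HR      | 2          
Legal   | 2          
Sales   | 0          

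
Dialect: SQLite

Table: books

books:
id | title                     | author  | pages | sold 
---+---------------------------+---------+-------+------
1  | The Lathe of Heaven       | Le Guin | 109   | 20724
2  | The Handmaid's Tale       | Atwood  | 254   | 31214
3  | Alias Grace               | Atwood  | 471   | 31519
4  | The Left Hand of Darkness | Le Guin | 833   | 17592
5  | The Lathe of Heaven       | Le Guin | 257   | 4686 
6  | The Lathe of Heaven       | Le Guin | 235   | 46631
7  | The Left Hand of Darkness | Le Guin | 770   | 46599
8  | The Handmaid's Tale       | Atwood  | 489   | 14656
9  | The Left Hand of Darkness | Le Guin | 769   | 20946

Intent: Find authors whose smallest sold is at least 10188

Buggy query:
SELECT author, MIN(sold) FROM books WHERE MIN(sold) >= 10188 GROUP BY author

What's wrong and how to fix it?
Bug: Aggregates like MIN are computed per group after WHERE runs

Fix: Replace WHERE with HAVING after the GROUP BY

Corrected query:
SELECT author, MIN(sold) FROM books GROUP BY author HAVING MIN(sold) >= 10188

Result:
author | MIN(sold)
-------+----------
Atwood | 14656    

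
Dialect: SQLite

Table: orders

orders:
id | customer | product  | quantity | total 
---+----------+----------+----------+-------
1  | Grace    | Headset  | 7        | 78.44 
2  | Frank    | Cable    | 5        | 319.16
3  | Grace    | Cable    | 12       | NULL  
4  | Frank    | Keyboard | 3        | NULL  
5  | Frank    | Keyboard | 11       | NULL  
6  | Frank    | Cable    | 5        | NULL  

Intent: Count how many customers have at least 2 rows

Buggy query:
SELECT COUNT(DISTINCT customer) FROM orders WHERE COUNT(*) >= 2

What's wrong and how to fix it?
Bug: COUNT(*) cannot appear in WHERE; the per-group count doesn't exist yet

Fix: Use a subquery that GROUPs and filters with HAVING, then count its rows

Corrected query:
SELECT COUNT(*) FROM (SELECT customer FROM orders GROUP BY customer HAVING COUNT(*) >= 2)

Result:
COUNT(*)
--------
2       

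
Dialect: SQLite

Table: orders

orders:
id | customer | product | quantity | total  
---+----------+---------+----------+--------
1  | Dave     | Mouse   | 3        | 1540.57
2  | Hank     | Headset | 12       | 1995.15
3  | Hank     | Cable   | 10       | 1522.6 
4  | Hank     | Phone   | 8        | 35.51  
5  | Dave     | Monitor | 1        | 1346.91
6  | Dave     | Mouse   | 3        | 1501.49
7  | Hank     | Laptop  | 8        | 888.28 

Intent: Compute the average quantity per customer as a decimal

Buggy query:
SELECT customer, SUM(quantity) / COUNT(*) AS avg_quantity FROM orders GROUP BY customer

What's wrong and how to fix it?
Bug: SUM(quantity) and COUNT(*) are both integers; the division truncates the fractional part

Fix: Cast one side to REAL so the division keeps the fractional part

Corrected query:
SELECT customer, SUM(quantity) * 1.0 / COUNT(*) AS avg_quantity FROM orders GROUP BY customer

Result:
customer | avg_quantity
---------+-------------
Dave     | 2.333333    
Hank     | 9.5         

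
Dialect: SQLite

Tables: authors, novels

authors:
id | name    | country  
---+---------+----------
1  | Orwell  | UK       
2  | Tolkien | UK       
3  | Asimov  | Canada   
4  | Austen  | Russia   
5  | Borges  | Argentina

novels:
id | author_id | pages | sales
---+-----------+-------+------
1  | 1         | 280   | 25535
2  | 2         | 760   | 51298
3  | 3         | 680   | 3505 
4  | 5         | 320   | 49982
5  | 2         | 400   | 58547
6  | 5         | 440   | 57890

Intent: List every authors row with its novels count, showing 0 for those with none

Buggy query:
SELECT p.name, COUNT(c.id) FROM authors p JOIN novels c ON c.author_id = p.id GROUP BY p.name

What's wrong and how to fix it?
Bug: An inner join excludes parents with zero children

Fix: Use LEFT JOIN so parents without children still appear (COUNT(c.id) gives 0)

Corrected query:
SELECT p.name, COUNT(c.id) FROM authors p LEFT JOIN novels c ON c.author_id = p.id GROUP BY p.name

Result:
name    | COUNT(c.id)
--------+------------
Asimov  | 1          
Austen  | 0          
Borges  | 2          
Orwell  | 1          
Tolkien | 2          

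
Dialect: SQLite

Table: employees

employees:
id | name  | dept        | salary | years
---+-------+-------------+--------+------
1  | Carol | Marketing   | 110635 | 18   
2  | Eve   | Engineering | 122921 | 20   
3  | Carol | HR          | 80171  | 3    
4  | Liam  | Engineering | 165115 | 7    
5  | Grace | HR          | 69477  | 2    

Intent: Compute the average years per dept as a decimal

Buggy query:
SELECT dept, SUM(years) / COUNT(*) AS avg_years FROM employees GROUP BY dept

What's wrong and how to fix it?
Bug: SUM(years) and COUNT(*) are both integers; the division truncates the fractional part

Fix: Cast one side to REAL so the division keeps the fractional part

Corrected query:
SELECT dept, SUM(years) * 1.0 / COUNT(*) AS avg_years FROM employees GROUP BY dept

Result:
dept        | avg_years
------------+----------
Engineering | 13.5     
HR          | 2.5      
Marketing   | 18       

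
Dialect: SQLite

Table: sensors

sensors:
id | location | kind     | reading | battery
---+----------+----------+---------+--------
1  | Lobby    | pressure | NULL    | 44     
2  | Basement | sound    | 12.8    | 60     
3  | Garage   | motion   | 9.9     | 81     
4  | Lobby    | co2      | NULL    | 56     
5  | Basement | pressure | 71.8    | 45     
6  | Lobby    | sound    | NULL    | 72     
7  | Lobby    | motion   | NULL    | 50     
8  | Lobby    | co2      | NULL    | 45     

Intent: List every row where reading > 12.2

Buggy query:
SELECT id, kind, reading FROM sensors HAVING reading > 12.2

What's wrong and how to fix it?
Bug: This is a non-aggregate query (no GROUP BY, no aggregates), so in SQLite the HAVING clause is invalid here; a row-level condition belongs in WHERE

Fix: Use WHERE for row-level filtering

Corrected query:
SELECT id, kind, reading FROM sensors WHERE reading > 12.2

Result:
id | kind     | reading
---+----------+--------
2  | sound    | 12.8   
5  | pressure | 71.8   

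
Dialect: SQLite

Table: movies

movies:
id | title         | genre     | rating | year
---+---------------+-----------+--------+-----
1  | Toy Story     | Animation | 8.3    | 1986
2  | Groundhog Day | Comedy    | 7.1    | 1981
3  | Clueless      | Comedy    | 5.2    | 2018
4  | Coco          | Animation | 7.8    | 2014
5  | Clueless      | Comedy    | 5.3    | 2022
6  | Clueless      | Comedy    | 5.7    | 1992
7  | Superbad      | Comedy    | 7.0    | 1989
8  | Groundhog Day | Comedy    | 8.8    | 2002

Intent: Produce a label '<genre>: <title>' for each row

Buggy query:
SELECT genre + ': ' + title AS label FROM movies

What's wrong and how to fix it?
Bug: '+' is numeric addition; on text columns SQLite converts them to 0 instead of concatenating

Fix: Use the || operator for string concatenation

Corrected query:
SELECT genre || ': ' || title AS label FROM movies

Result:
label                
---------------------
Animation: Toy Story 
Comedy: Groundhog Day
Comedy: Clueless     
Animation: Coco      
Comedy: Clueless     
Comedy: Clueless     
Comedy: Superbad     
Comedy: Groundhog Day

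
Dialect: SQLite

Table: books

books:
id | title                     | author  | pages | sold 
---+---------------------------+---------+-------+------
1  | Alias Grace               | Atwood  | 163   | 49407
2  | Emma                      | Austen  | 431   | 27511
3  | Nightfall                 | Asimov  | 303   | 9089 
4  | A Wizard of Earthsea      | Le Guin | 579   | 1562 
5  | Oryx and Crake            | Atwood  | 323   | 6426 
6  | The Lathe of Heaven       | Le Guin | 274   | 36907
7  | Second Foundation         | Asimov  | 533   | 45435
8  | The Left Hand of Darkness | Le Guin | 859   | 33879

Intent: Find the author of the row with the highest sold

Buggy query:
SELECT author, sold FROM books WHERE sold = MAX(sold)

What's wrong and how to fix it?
Bug: WHERE is evaluated per row; an aggregate over the whole table isn't defined there

Fix: Use a subquery: WHERE sold = (SELECT MAX(sold) FROM books)

Corrected query:
SELECT author, sold FROM books WHERE sold = (SELECT MAX(sold) FROM books)

Result:
author | sold 
-------+------
Atwood | 49407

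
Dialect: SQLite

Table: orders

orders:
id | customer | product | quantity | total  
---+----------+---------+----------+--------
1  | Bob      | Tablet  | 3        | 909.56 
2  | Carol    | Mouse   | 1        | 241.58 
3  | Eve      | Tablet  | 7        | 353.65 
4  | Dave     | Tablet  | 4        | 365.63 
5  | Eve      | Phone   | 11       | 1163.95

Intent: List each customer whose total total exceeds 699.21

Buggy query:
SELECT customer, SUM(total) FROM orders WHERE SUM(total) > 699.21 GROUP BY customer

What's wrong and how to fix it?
Bug: SUM(total) is an aggregate, but WHERE filters rows before aggregation

Fix: Use HAVING (which filters groups after aggregation) instead of WHERE

Corrected query:
SELECT customer, SUM(total) FROM orders GROUP BY customer HAVING SUM(total) > 699.21

Result:
customer | SUM(total)
---------+-----------
Bob      | 909.56    
Eve      | 1517.6    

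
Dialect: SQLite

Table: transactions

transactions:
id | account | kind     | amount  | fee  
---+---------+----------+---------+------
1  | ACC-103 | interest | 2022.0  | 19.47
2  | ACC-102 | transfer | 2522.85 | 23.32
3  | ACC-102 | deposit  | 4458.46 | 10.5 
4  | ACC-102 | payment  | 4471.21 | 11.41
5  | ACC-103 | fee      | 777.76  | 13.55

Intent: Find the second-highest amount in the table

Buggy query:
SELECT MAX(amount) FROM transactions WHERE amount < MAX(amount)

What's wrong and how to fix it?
Bug: MAX(amount) on the right of the comparison is an aggregate-in-WHERE error

Fix: Compute the overall MAX in a subquery, then take MAX of rows below it

Corrected query:
SELECT MAX(amount) FROM transactions WHERE amount < (SELECT MAX(amount) FROM transactions)

Result:
MAX(amount)
-----------
4458.46    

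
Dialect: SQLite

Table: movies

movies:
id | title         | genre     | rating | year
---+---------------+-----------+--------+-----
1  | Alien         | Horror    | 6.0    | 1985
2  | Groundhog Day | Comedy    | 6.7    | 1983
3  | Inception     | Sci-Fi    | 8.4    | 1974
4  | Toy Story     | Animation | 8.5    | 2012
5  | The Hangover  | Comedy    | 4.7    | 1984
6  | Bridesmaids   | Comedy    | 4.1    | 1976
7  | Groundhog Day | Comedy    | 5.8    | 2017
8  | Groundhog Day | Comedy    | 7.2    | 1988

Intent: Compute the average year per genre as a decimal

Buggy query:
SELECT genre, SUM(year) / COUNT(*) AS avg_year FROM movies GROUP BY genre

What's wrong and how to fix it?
Bug: SUM(year) and COUNT(*) are both integers; the division truncates the fractional part

Fix: Multiply by 1.0 (or CAST to REAL) to force floating-point division

Corrected query:
SELECT genre, SUM(year) * 1.0 / COUNT(*) AS avg_year FROM movies GROUP BY genre

Result:
genre     | avg_year
----------+---------
Animation | 2012    
Comedy    | 1989.6  
Horror    | 1985    
Sci-Fi    | 1974    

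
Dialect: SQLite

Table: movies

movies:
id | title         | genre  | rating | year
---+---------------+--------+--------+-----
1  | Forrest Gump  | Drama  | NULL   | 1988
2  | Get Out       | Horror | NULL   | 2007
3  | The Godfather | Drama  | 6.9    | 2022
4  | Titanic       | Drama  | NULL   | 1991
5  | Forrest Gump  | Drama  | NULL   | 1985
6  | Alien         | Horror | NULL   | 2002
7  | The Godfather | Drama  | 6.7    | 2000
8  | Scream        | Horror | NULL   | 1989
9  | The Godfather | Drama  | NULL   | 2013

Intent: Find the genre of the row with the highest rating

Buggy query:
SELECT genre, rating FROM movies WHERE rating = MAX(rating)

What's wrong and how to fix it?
Bug: MAX(rating) is an aggregate and cannot be used directly in WHERE

Fix: Wrap MAX in a scalar subquery so WHERE compares against a single value

Corrected query:
SELECT genre, rating FROM movies WHERE rating = (SELECT MAX(rating) FROM movies)

Result:
genre | rating
------+-------
Drama | 6.9   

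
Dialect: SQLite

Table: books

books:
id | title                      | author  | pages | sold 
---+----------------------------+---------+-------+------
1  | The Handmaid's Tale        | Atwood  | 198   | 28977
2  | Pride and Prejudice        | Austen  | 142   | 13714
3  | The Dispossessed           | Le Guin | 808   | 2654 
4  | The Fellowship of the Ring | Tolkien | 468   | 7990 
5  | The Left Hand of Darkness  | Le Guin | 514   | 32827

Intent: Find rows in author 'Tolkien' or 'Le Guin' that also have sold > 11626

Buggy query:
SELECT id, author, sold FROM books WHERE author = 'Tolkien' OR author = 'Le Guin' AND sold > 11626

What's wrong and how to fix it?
Bug: AND binds tighter than OR, so this parses as author = 'Tolkien' OR (author = 'Le Guin' AND sold > 11626)

Fix: Add parentheses around the OR so the AND applies to both alternatives

Corrected query:
SELECT id, author, sold FROM books WHERE (author = 'Tolkien' OR author = 'Le Guin') AND sold > 11626

Result:
id | author  | sold 
---+---------+------
5  | Le Guin | 32827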